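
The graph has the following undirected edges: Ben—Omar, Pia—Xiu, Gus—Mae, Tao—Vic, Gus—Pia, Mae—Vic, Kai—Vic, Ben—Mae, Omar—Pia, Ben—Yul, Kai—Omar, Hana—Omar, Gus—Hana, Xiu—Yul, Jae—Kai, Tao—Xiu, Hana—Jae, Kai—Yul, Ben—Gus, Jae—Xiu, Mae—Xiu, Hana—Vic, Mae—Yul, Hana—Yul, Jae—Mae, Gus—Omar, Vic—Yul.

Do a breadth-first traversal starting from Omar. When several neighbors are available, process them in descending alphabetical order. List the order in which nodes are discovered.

Visit Omar; enqueue Pia, Kai, Hana, Gus, Ben → queue [Pia, Kai, Hana, Gus, Ben]
Visit Pia; enqueue Xiu → queue [Kai, Hana, Gus, Ben, Xiu]
Visit Kai; enqueue Yul, Vic, Jae → queue [Hana, Gus, Ben, Xiu, Yul, Vic, Jae]
Visit Hana → queue [Gus, Ben, Xiu, Yul, Vic, Jae]
Visit Gus; enqueue Mae → queue [Ben, Xiu, Yul, Vic, Jae, Mae]
Visit Ben → queue [Xiu, Yul, Vic, Jae, Mae]
Visit Xiu; enqueue Tao → queue [Yul, Vic, Jae, Mae, Tao]
Visit Yul → queue [Vic, Jae, Mae, Tao]
Visit Vic → queue [Jae, Mae, Tao]
Visit Jae → queue [Mae, Tao]
Visit Mae → queue [Tao]
Visit Tao → queue []

Omar -> Pia -> Kai -> Hana -> Gus -> Ben -> Xiu -> Yul -> Vic -> Jae -> Mae -> Tao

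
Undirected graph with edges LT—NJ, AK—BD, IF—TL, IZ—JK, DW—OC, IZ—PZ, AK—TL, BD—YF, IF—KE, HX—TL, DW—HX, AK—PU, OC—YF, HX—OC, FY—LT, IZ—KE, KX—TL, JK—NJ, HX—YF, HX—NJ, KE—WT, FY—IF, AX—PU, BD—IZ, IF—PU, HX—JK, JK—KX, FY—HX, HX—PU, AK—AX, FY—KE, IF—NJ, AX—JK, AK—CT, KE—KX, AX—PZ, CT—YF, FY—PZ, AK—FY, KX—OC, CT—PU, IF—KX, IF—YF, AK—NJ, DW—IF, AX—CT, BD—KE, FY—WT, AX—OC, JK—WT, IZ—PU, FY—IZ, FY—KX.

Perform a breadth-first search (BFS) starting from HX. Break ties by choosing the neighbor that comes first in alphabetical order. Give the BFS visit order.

HX DW FY JK NJ OC PU TL YF IF AK IZ KE KX LT PZ WT AX CT BD

Visit HX; enqueue DW, FY, JK, NJ, OC, PU, TL, YF → queue [DW, FY, JK, NJ, OC, PU, TL, YF]
Visit DW; enqueue IF → queue [FY, JK, NJ, OC, PU, TL, YF, IF]
Visit FY; enqueue AK, IZ, KE, KX, LT, PZ, WT → queue [JK, NJ, OC, PU, TL, YF, IF, AK, IZ, KE, KX, LT, PZ, WT]
Visit JK; enqueue AX → queue [NJ, OC, PU, TL, YF, IF, AK, IZ, KE, KX, LT, PZ, WT, AX]
Visit NJ → queue [OC, PU, TL, YF, IF, AK, IZ, KE, KX, LT, PZ, WT, AX]
Visit OC → queue [PU, TL, YF, IF, AK, IZ, KE, KX, LT, PZ, WT, AX]
Visit PU; enqueue CT → queue [TL, YF, IF, AK, IZ, KE, KX, LT, PZ, WT, AX, CT]
Visit TL → queue [YF, IF, AK, IZ, KE, KX, LT, PZ, WT, AX, CT]
Visit YF; enqueue BD → queue [IF, AK, IZ, KE, KX, LT, PZ, WT, AX, CT, BD]
Visit IF → queue [AK, IZ, KE, KX, LT, PZ, WT, AX, CT, BD]
Visit AK → queue [IZ, KE, KX, LT, PZ, WT, AX, CT, BD]
Visit IZ → queue [KE, KX, LT, PZ, WT, AX, CT, BD]
Visit KE → queue [KX, LT, PZ, WT, AX, CT, BD]
Visit KX → queue [LT, PZ, WT, AX, CT, BD]
Visit LT → queue [PZ, WT, AX, CT, BD]
Visit PZ → queue [WT, AX, CT, BD]
Visit WT → queue [AX, CT, BD]
Visit AX → queue [CT, BD]
Visit CT → queue [BD]
Visit BD → queue []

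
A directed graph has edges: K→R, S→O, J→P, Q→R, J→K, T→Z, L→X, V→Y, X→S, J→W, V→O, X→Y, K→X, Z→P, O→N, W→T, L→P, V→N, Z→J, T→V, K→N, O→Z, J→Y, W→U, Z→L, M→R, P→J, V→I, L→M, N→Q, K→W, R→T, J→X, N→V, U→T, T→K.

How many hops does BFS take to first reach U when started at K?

2

Level 0: K
Level 1: N, R, W, X
Level 2: Q, S, T, U, V, Y
Level 3: I, O, Z
Level 4: J, L, P
Level 5: M
U first appears at level 2.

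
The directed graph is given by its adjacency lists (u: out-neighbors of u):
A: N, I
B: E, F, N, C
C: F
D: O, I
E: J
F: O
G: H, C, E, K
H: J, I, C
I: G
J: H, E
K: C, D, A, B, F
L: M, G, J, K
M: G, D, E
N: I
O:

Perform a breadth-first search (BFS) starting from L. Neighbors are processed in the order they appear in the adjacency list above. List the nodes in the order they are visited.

L, M, G, J, K, D, E, H, C, A, B, F, O, I, N

Visit L; enqueue M, G, J, K → queue [M, G, J, K]
Visit M; enqueue D, E → queue [G, J, K, D, E]
Visit G; enqueue H, C → queue [J, K, D, E, H, C]
Visit J → queue [K, D, E, H, C]
Visit K; enqueue A, B, F → queue [D, E, H, C, A, B, F]
Visit D; enqueue O, I → queue [E, H, C, A, B, F, O, I]
Visit E → queue [H, C, A, B, F, O, I]
Visit H → queue [C, A, B, F, O, I]
Visit C → queue [A, B, F, O, I]
Visit A; enqueue N → queue [B, F, O, I, N]
Visit B → queue [F, O, I, N]
Visit F → queue [O, I, N]
Visit O → queue [I, N]
Visit I → queue [N]
Visit N → queue []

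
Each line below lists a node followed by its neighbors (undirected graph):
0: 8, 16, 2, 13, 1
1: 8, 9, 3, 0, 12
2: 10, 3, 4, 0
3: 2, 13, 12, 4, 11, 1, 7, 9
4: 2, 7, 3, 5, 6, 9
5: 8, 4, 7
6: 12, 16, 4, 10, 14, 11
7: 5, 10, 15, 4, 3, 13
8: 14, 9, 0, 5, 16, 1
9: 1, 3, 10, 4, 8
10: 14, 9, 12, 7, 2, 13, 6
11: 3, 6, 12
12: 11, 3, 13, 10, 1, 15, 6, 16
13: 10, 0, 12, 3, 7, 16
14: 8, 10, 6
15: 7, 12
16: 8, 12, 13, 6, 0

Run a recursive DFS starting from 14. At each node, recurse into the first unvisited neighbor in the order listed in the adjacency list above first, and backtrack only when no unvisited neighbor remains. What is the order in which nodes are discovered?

14, 8, 9, 1, 3, 2, 10, 12, 11, 6, 16, 13, 0, 7, 5, 4, 15

Visit 14
14 → 8
8 → 9
9 → 1
1 → 3
3 → 2
2 → 10
10 → 12
12 → 11
11 → 6
6 → 16
16 → 13
13 → 0
13 → 7
7 → 5
5 → 4
7 → 15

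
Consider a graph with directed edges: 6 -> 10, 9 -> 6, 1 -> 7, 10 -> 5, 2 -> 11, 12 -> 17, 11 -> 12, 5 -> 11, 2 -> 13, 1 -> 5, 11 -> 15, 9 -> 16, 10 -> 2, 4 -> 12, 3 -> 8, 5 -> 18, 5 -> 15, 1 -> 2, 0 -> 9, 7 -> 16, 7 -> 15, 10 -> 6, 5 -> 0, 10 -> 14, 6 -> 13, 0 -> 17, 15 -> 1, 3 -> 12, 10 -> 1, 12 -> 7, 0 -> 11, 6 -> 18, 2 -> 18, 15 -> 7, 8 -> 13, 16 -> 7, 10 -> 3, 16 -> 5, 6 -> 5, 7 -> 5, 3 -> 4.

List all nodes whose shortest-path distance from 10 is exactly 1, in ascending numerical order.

1, 2, 3, 5, 6, 14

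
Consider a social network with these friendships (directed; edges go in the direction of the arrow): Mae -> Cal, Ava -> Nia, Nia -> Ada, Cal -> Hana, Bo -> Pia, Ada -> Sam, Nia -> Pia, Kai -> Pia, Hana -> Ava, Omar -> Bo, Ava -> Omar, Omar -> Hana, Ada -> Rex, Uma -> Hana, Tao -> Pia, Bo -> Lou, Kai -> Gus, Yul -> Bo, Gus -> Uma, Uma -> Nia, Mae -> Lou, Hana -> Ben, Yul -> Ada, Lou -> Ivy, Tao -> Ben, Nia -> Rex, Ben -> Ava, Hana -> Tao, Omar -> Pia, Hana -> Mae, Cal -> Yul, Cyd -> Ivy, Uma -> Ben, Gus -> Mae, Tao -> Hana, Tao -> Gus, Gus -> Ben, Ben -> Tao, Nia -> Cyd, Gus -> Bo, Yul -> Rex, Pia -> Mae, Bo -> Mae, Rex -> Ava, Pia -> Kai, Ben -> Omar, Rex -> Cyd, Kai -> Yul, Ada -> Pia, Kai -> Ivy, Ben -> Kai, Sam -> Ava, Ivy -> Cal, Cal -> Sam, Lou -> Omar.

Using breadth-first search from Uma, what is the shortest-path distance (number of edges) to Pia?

Level 0: Uma
Level 1: Ben, Hana, Nia
Level 2: Ada, Ava, Cyd, Kai, Mae, Omar, Pia, Rex, Tao
Level 3: Bo, Cal, Gus, Ivy, Lou, Sam, Yul
Pia first appears at level 2.

2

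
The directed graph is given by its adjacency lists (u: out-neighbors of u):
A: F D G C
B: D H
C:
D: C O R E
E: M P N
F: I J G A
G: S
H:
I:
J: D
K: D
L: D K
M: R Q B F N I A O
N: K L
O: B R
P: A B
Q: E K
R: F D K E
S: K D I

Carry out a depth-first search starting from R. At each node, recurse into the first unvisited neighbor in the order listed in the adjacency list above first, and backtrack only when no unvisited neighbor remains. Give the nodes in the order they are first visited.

Visit R
R → F
F → I
F → J
J → D
D → C
D → O
O → B
B → H
D → E
E → M
M → Q
Q → K
M → N
N → L
M → A
A → G
G → S
E → P

R → F → I → J → D → C → O → B → H → E → M → Q → K → N → L → A → G → S → P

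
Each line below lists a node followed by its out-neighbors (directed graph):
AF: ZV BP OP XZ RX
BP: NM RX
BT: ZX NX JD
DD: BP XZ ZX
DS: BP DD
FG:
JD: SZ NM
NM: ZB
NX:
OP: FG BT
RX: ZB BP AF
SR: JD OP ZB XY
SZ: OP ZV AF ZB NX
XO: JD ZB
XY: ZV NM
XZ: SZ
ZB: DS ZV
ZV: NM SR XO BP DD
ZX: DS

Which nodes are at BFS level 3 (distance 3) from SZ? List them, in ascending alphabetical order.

Level 0: SZ
Level 1: AF, NX, OP, ZB, ZV
Level 2: BP, BT, DD, DS, FG, NM, RX, SR, XO, XZ
Level 3: JD, XY, ZX

JD, XY, ZX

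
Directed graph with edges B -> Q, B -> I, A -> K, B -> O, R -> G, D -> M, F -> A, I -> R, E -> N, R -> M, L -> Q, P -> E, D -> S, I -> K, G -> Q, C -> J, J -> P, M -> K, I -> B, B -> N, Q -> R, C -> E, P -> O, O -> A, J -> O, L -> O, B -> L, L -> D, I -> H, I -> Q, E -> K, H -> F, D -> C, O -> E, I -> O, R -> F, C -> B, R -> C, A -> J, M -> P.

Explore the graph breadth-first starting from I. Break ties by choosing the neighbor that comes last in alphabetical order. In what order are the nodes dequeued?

I, R, Q, O, K, H, B, M, G, F, C, E, A, N, L, P, J, D, S

Visit I; enqueue R, Q, O, K, H, B → queue [R, Q, O, K, H, B]
Visit R; enqueue M, G, F, C → queue [Q, O, K, H, B, M, G, F, C]
Visit Q → queue [O, K, H, B, M, G, F, C]
Visit O; enqueue E, A → queue [K, H, B, M, G, F, C, E, A]
Visit K → queue [H, B, M, G, F, C, E, A]
Visit H → queue [B, M, G, F, C, E, A]
Visit B; enqueue N, L → queue [M, G, F, C, E, A, N, L]
Visit M; enqueue P → queue [G, F, C, E, A, N, L, P]
Visit G → queue [F, C, E, A, N, L, P]
Visit F → queue [C, E, A, N, L, P]
Visit C; enqueue J → queue [E, A, N, L, P, J]
Visit E → queue [A, N, L, P, J]
Visit A → queue [N, L, P, J]
Visit N → queue [L, P, J]
Visit L; enqueue D → queue [P, J, D]
Visit P → queue [J, D]
Visit J → queue [D]
Visit D; enqueue S → queue [S]
Visit S → queue []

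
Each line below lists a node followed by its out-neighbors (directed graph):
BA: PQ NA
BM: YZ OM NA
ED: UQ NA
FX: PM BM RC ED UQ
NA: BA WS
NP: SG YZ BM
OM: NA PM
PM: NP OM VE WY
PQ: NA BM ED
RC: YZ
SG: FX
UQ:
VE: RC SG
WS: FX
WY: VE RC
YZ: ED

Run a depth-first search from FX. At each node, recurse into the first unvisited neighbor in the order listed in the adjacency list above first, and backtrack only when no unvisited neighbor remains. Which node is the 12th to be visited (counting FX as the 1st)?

Visit FX
FX → PM
PM → NP
NP → SG
NP → YZ
YZ → ED
ED → UQ
ED → NA
NA → BA
BA → PQ
PQ → BM
BM → OM
NA → WS
PM → VE
VE → RC
PM → WY

Visit order: FX, PM, NP, SG, YZ, ED, UQ, NA, BA, PQ, BM, OM, WS, VE, RC, WY

OM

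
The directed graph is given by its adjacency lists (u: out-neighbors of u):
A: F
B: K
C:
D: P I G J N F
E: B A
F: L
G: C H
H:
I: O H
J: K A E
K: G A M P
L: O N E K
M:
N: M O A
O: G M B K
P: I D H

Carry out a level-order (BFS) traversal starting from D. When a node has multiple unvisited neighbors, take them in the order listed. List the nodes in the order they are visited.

D -> P -> I -> G -> J -> N -> F -> H -> O -> C -> K -> A -> E -> M -> L -> B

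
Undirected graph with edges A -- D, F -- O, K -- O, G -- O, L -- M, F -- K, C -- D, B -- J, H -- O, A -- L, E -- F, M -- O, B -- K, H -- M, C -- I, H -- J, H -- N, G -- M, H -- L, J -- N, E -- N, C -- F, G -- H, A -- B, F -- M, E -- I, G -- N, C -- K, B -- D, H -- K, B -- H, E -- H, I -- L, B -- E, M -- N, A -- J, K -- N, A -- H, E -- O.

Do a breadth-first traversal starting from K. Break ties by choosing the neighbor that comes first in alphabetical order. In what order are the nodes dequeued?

Visit K; enqueue B, C, F, H, N, O → queue [B, C, F, H, N, O]
Visit B; enqueue A, D, E, J → queue [C, F, H, N, O, A, D, E, J]
Visit C; enqueue I → queue [F, H, N, O, A, D, E, J, I]
Visit F; enqueue M → queue [H, N, O, A, D, E, J, I, M]
Visit H; enqueue G, L → queue [N, O, A, D, E, J, I, M, G, L]
Visit N → queue [O, A, D, E, J, I, M, G, L]
Visit O → queue [A, D, E, J, I, M, G, L]
Visit A → queue [D, E, J, I, M, G, L]
Visit D → queue [E, J, I, M, G, L]
Visit E → queue [J, I, M, G, L]
Visit J → queue [I, M, G, L]
Visit I → queue [M, G, L]
Visit M → queue [G, L]
Visit G → queue [L]
Visit L → queue []

K -> B -> C -> F -> H -> N -> O -> A -> D -> E -> J -> I -> M -> G -> L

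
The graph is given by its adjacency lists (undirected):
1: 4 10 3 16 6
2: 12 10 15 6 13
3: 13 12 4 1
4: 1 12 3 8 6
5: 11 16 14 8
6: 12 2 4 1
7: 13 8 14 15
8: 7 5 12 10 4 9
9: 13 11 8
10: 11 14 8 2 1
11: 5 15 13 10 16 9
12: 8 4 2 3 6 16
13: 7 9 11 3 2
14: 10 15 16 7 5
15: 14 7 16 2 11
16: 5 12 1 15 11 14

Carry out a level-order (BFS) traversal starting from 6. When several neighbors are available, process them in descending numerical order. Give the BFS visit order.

Visit 6; enqueue 12, 4, 2, 1 → queue [12, 4, 2, 1]
Visit 12; enqueue 16, 8, 3 → queue [4, 2, 1, 16, 8, 3]
Visit 4 → queue [2, 1, 16, 8, 3]
Visit 2; enqueue 15, 13, 10 → queue [1, 16, 8, 3, 15, 13, 10]
Visit 1 → queue [16, 8, 3, 15, 13, 10]
Visit 16; enqueue 14, 11, 5 → queue [8, 3, 15, 13, 10, 14, 11, 5]
Visit 8; enqueue 9, 7 → queue [3, 15, 13, 10, 14, 11, 5, 9, 7]
Visit 3 → queue [15, 13, 10, 14, 11, 5, 9, 7]
Visit 15 → queue [13, 10, 14, 11, 5, 9, 7]
Visit 13 → queue [10, 14, 11, 5, 9, 7]
Visit 10 → queue [14, 11, 5, 9, 7]
Visit 14 → queue [11, 5, 9, 7]
Visit 11 → queue [5, 9, 7]
Visit 5 → queue [9, 7]
Visit 9 → queue [7]
Visit 7 → queue []

6 12 4 2 1 16 8 3 15 13 10 14 11 5 9 7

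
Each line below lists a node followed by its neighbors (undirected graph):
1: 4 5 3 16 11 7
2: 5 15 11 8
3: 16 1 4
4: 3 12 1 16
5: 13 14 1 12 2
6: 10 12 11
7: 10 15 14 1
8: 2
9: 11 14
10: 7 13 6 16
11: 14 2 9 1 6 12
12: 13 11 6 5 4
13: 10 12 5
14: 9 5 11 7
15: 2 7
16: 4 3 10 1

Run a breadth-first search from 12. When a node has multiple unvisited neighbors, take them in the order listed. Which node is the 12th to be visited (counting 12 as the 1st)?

3

Visit 12; enqueue 13, 11, 6, 5, 4 → queue [13, 11, 6, 5, 4]
Visit 13; enqueue 10 → queue [11, 6, 5, 4, 10]
Visit 11; enqueue 14, 2, 9, 1 → queue [6, 5, 4, 10, 14, 2, 9, 1]
Visit 6 → queue [5, 4, 10, 14, 2, 9, 1]
Visit 5 → queue [4, 10, 14, 2, 9, 1]
Visit 4; enqueue 3, 16 → queue [10, 14, 2, 9, 1, 3, 16]
Visit 10; enqueue 7 → queue [14, 2, 9, 1, 3, 16, 7]
Visit 14 → queue [2, 9, 1, 3, 16, 7]
Visit 2; enqueue 15, 8 → queue [9, 1, 3, 16, 7, 15, 8]
Visit 9 → queue [1, 3, 16, 7, 15, 8]
Visit 1 → queue [3, 16, 7, 15, 8]
Visit 3 → queue [16, 7, 15, 8]
Visit 16 → queue [7, 15, 8]
Visit 7 → queue [15, 8]
Visit 15 → queue [8]
Visit 8 → queue []

Visit order: 12, 13, 11, 6, 5, 4, 10, 14, 2, 9, 1, 3, 16, 7, 15, 8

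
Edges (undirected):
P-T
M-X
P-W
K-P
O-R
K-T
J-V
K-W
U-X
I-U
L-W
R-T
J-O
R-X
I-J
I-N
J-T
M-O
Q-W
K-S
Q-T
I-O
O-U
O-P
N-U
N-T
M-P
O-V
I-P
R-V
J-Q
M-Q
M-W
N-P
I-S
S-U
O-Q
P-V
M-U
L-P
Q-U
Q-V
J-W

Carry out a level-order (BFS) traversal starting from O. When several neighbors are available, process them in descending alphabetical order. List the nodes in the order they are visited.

Visit O; enqueue V, U, R, Q, P, M, J, I → queue [V, U, R, Q, P, M, J, I]
Visit V → queue [U, R, Q, P, M, J, I]
Visit U; enqueue X, S, N → queue [R, Q, P, M, J, I, X, S, N]
Visit R; enqueue T → queue [Q, P, M, J, I, X, S, N, T]
Visit Q; enqueue W → queue [P, M, J, I, X, S, N, T, W]
Visit P; enqueue L, K → queue [M, J, I, X, S, N, T, W, L, K]
Visit M → queue [J, I, X, S, N, T, W, L, K]
Visit J → queue [I, X, S, N, T, W, L, K]
Visit I → queue [X, S, N, T, W, L, K]
Visit X → queue [S, N, T, W, L, K]
Visit S → queue [N, T, W, L, K]
Visit N → queue [T, W, L, K]
Visit T → queue [W, L, K]
Visit W → queue [L, K]
Visit L → queue [K]
Visit K → queue []

O → V → U → R → Q → P → M → J → I → X → S → N → T → W → L → K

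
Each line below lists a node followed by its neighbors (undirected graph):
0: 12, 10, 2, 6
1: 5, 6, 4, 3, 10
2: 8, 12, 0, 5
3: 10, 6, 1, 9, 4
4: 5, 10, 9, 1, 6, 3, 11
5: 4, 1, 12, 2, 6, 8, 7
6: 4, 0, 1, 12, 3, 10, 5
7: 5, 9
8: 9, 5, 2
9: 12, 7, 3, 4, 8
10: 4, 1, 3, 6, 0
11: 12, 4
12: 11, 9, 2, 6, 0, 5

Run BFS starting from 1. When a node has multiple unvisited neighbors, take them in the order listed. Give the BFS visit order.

Visit 1; enqueue 5, 6, 4, 3, 10 → queue [5, 6, 4, 3, 10]
Visit 5; enqueue 12, 2, 8, 7 → queue [6, 4, 3, 10, 12, 2, 8, 7]
Visit 6; enqueue 0 → queue [4, 3, 10, 12, 2, 8, 7, 0]
Visit 4; enqueue 9, 11 → queue [3, 10, 12, 2, 8, 7, 0, 9, 11]
Visit 3 → queue [10, 12, 2, 8, 7, 0, 9, 11]
Visit 10 → queue [12, 2, 8, 7, 0, 9, 11]
Visit 12 → queue [2, 8, 7, 0, 9, 11]
Visit 2 → queue [8, 7, 0, 9, 11]
Visit 8 → queue [7, 0, 9, 11]
Visit 7 → queue [0, 9, 11]
Visit 0 → queue [9, 11]
Visit 9 → queue [11]
Visit 11 → queue []

1 → 5 → 6 → 4 → 3 → 10 → 12 → 2 → 8 → 7 → 0 → 9 → 11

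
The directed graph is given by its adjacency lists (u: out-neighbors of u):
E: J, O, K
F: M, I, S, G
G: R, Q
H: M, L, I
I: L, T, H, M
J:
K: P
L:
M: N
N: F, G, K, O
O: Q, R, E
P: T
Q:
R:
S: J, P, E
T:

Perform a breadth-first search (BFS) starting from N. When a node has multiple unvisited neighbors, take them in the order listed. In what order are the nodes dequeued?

N, F, G, K, O, M, I, S, R, Q, P, E, L, T, H, J

Visit N; enqueue F, G, K, O → queue [F, G, K, O]
Visit F; enqueue M, I, S → queue [G, K, O, M, I, S]
Visit G; enqueue R, Q → queue [K, O, M, I, S, R, Q]
Visit K; enqueue P → queue [O, M, I, S, R, Q, P]
Visit O; enqueue E → queue [M, I, S, R, Q, P, E]
Visit M → queue [I, S, R, Q, P, E]
Visit I; enqueue L, T, H → queue [S, R, Q, P, E, L, T, H]
Visit S; enqueue J → queue [R, Q, P, E, L, T, H, J]
Visit R → queue [Q, P, E, L, T, H, J]
Visit Q → queue [P, E, L, T, H, J]
Visit P → queue [E, L, T, H, J]
Visit E → queue [L, T, H, J]
Visit L → queue [T, H, J]
Visit T → queue [H, J]
Visit H → queue [J]
Visit J → queue []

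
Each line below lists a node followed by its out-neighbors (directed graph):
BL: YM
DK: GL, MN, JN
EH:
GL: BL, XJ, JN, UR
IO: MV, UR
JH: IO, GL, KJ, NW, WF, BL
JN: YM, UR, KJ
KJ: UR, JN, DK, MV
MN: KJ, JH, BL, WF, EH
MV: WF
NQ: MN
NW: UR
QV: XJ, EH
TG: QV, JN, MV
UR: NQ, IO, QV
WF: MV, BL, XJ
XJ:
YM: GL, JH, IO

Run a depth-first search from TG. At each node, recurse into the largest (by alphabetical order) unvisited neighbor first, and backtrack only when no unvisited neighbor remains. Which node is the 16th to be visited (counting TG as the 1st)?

DK

Visit TG
TG → QV
QV → XJ
QV → EH
TG → MV
MV → WF
WF → BL
BL → YM
YM → JH
JH → NW
NW → UR
UR → NQ
NQ → MN
MN → KJ
KJ → JN
KJ → DK
DK → GL
UR → IO

Visit order: TG, QV, XJ, EH, MV, WF, BL, YM, JH, NW, UR, NQ, MN, KJ, JN, DK, GL, IO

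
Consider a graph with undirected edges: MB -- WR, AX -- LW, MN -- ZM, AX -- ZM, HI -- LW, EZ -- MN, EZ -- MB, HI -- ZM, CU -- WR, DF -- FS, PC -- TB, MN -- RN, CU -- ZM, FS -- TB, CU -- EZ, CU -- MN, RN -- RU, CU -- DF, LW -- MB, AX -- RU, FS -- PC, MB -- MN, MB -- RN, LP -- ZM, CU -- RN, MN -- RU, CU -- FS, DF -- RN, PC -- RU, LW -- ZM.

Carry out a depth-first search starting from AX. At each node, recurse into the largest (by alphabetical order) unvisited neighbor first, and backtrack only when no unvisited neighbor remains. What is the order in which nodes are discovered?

AX → ZM → MN → RU → RN → MB → WR → CU → FS → TB → PC → DF → EZ → LW → HI → LP

Visit AX
AX → ZM
ZM → MN
MN → RU
RU → RN
RN → MB
MB → WR
WR → CU
CU → FS
FS → TB
TB → PC
FS → DF
CU → EZ
MB → LW
LW → HI
ZM → LP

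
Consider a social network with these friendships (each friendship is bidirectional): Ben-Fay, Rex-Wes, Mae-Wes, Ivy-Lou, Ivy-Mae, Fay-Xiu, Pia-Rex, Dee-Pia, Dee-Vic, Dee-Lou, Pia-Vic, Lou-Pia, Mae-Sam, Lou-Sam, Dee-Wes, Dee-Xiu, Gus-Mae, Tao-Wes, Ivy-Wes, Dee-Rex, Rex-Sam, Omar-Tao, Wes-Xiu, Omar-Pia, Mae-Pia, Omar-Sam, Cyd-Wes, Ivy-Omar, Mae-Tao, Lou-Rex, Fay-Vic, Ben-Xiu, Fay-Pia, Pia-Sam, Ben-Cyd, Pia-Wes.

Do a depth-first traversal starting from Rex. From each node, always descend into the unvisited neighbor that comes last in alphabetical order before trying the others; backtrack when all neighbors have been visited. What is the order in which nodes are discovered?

Visit Rex
Rex → Wes
Wes → Xiu
Xiu → Fay
Fay → Vic
Vic → Pia
Pia → Sam
Sam → Omar
Omar → Tao
Tao → Mae
Mae → Ivy
Ivy → Lou
Lou → Dee
Mae → Gus
Fay → Ben
Ben → Cyd

Rex, Wes, Xiu, Fay, Vic, Pia, Sam, Omar, Tao, Mae, Ivy, Lou, Dee, Gus, Ben, Cyd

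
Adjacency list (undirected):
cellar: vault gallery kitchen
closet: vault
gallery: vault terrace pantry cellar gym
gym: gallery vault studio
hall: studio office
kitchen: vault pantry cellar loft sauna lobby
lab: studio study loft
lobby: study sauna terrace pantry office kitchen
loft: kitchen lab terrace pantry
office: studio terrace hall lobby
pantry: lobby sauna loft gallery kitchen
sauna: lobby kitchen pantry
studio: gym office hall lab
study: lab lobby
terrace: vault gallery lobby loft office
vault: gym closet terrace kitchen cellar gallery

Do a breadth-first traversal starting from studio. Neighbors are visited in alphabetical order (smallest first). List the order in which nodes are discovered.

studio, gym, hall, lab, office, gallery, vault, loft, study, lobby, terrace, cellar, pantry, closet, kitchen, sauna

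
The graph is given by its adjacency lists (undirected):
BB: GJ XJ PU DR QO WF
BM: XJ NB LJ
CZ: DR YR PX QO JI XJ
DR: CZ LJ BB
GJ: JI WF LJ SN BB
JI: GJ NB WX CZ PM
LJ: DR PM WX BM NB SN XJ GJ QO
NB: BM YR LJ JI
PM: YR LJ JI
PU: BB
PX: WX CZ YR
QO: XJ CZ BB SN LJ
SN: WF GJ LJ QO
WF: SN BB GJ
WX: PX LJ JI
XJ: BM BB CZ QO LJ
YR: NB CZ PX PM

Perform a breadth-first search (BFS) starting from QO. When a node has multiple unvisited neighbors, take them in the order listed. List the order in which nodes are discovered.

Visit QO; enqueue XJ, CZ, BB, SN, LJ → queue [XJ, CZ, BB, SN, LJ]
Visit XJ; enqueue BM → queue [CZ, BB, SN, LJ, BM]
Visit CZ; enqueue DR, YR, PX, JI → queue [BB, SN, LJ, BM, DR, YR, PX, JI]
Visit BB; enqueue GJ, PU, WF → queue [SN, LJ, BM, DR, YR, PX, JI, GJ, PU, WF]
Visit SN → queue [LJ, BM, DR, YR, PX, JI, GJ, PU, WF]
Visit LJ; enqueue PM, WX, NB → queue [BM, DR, YR, PX, JI, GJ, PU, WF, PM, WX, NB]
Visit BM → queue [DR, YR, PX, JI, GJ, PU, WF, PM, WX, NB]
Visit DR → queue [YR, PX, JI, GJ, PU, WF, PM, WX, NB]
Visit YR → queue [PX, JI, GJ, PU, WF, PM, WX, NB]
Visit PX → queue [JI, GJ, PU, WF, PM, WX, NB]
Visit JI → queue [GJ, PU, WF, PM, WX, NB]
Visit GJ → queue [PU, WF, PM, WX, NB]
Visit PU → queue [WF, PM, WX, NB]
Visit WF → queue [PM, WX, NB]
Visit PM → queue [WX, NB]
Visit WX → queue [NB]
Visit NB → queue []

QO XJ CZ BB SN LJ BM DR YR PX JI GJ PU WF PM WX NB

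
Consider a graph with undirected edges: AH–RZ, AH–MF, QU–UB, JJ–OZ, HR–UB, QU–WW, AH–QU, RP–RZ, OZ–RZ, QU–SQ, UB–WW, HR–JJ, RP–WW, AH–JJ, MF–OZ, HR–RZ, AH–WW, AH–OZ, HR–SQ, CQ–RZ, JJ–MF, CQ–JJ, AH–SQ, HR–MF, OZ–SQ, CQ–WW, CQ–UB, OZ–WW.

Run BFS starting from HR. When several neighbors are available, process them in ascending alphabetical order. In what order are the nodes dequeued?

Visit HR; enqueue JJ, MF, RZ, SQ, UB → queue [JJ, MF, RZ, SQ, UB]
Visit JJ; enqueue AH, CQ, OZ → queue [MF, RZ, SQ, UB, AH, CQ, OZ]
Visit MF → queue [RZ, SQ, UB, AH, CQ, OZ]
Visit RZ; enqueue RP → queue [SQ, UB, AH, CQ, OZ, RP]
Visit SQ; enqueue QU → queue [UB, AH, CQ, OZ, RP, QU]
Visit UB; enqueue WW → queue [AH, CQ, OZ, RP, QU, WW]
Visit AH → queue [CQ, OZ, RP, QU, WW]
Visit CQ → queue [OZ, RP, QU, WW]
Visit OZ → queue [RP, QU, WW]
Visit RP → queue [QU, WW]
Visit QU → queue [WW]
Visit WW → queue []

HR -> JJ -> MF -> RZ -> SQ -> UB -> AH -> CQ -> OZ -> RP -> QU -> WW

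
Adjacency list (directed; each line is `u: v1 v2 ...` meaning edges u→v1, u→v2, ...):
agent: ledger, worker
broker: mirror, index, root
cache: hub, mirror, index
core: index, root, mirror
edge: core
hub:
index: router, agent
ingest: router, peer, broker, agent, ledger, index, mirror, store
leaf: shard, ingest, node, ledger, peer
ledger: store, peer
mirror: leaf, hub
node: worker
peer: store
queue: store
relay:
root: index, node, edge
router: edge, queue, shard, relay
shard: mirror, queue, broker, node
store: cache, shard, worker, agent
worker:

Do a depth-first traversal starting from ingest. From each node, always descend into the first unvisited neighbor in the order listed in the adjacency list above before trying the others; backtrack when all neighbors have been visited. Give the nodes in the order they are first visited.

ingest, router, edge, core, index, agent, ledger, store, cache, hub, mirror, leaf, shard, queue, broker, root, node, worker, peer, relay

Visit ingest
ingest → router
router → edge
edge → core
core → index
index → agent
agent → ledger
ledger → store
store → cache
cache → hub
cache → mirror
mirror → leaf
leaf → shard
shard → queue
shard → broker
broker → root
root → node
node → worker
leaf → peer
router → relay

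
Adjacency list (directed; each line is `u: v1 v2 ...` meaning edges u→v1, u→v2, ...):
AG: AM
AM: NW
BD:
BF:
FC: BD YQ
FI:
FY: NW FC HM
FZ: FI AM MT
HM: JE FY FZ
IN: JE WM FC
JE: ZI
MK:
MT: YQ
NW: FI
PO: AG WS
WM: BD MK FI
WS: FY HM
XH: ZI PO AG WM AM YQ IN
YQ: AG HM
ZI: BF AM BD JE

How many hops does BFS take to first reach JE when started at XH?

Level 0: XH
Level 1: AG, AM, IN, PO, WM, YQ, ZI
Level 2: BD, BF, FC, FI, HM, JE, MK, NW, WS
Level 3: FY, FZ
Level 4: MT
JE first appears at level 2.

2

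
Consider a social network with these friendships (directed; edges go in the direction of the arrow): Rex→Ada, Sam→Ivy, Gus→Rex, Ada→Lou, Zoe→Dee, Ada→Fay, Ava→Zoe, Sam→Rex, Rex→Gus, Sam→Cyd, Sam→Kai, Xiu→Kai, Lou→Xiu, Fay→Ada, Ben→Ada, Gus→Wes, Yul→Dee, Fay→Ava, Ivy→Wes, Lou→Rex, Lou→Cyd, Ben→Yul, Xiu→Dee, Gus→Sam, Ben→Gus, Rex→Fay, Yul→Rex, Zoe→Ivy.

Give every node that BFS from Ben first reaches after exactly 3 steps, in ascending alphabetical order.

Level 0: Ben
Level 1: Ada, Gus, Yul
Level 2: Dee, Fay, Lou, Rex, Sam, Wes
Level 3: Ava, Cyd, Ivy, Kai, Xiu
Level 4: Zoe

Ava, Cyd, Ivy, Kai, Xiu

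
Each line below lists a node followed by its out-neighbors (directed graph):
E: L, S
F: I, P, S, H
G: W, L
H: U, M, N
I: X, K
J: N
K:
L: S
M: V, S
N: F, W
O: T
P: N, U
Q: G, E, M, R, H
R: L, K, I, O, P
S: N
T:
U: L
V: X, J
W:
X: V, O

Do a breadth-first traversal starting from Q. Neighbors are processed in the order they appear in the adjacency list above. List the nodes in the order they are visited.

Q → G → E → M → R → H → W → L → S → V → K → I → O → P → U → N → X → J → T → F

Visit Q; enqueue G, E, M, R, H → queue [G, E, M, R, H]
Visit G; enqueue W, L → queue [E, M, R, H, W, L]
Visit E; enqueue S → queue [M, R, H, W, L, S]
Visit M; enqueue V → queue [R, H, W, L, S, V]
Visit R; enqueue K, I, O, P → queue [H, W, L, S, V, K, I, O, P]
Visit H; enqueue U, N → queue [W, L, S, V, K, I, O, P, U, N]
Visit W → queue [L, S, V, K, I, O, P, U, N]
Visit L → queue [S, V, K, I, O, P, U, N]
Visit S → queue [V, K, I, O, P, U, N]
Visit V; enqueue X, J → queue [K, I, O, P, U, N, X, J]
Visit K → queue [I, O, P, U, N, X, J]
Visit I → queue [O, P, U, N, X, J]
Visit O; enqueue T → queue [P, U, N, X, J, T]
Visit P → queue [U, N, X, J, T]
Visit U → queue [N, X, J, T]
Visit N; enqueue F → queue [X, J, T, F]
Visit X → queue [J, T, F]
Visit J → queue [T, F]
Visit T → queue [F]
Visit F → queue []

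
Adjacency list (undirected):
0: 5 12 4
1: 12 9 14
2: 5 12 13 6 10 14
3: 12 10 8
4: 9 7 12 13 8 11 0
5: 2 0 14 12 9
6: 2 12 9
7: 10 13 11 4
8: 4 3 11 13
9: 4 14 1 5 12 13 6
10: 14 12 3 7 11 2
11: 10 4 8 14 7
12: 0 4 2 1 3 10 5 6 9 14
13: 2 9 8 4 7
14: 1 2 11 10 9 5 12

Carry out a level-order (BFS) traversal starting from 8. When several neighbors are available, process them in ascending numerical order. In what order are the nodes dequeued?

Visit 8; enqueue 3, 4, 11, 13 → queue [3, 4, 11, 13]
Visit 3; enqueue 10, 12 → queue [4, 11, 13, 10, 12]
Visit 4; enqueue 0, 7, 9 → queue [11, 13, 10, 12, 0, 7, 9]
Visit 11; enqueue 14 → queue [13, 10, 12, 0, 7, 9, 14]
Visit 13; enqueue 2 → queue [10, 12, 0, 7, 9, 14, 2]
Visit 10 → queue [12, 0, 7, 9, 14, 2]
Visit 12; enqueue 1, 5, 6 → queue [0, 7, 9, 14, 2, 1, 5, 6]
Visit 0 → queue [7, 9, 14, 2, 1, 5, 6]
Visit 7 → queue [9, 14, 2, 1, 5, 6]
Visit 9 → queue [14, 2, 1, 5, 6]
Visit 14 → queue [2, 1, 5, 6]
Visit 2 → queue [1, 5, 6]
Visit 1 → queue [5, 6]
Visit 5 → queue [6]
Visit 6 → queue []

8 -> 3 -> 4 -> 11 -> 13 -> 10 -> 12 -> 0 -> 7 -> 9 -> 14 -> 2 -> 1 -> 5 -> 6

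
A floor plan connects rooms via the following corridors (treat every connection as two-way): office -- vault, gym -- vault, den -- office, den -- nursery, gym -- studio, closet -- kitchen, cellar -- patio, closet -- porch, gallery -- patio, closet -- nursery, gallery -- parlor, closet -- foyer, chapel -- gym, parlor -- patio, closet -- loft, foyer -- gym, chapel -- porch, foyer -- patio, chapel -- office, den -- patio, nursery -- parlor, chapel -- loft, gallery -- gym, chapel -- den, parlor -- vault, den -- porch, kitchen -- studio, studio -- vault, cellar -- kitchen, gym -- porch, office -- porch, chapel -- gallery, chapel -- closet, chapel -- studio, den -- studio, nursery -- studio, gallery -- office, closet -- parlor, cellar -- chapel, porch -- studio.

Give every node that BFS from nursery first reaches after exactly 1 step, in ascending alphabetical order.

closet, den, parlor, studio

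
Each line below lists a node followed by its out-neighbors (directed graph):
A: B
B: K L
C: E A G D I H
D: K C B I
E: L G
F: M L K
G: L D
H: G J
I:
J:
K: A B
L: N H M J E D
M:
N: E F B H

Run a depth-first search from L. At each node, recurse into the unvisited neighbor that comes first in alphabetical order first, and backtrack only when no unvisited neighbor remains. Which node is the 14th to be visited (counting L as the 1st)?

Visit L
L → D
D → B
B → K
K → A
D → C
C → E
E → G
C → H
H → J
C → I
L → M
L → N
N → F

Visit order: L, D, B, K, A, C, E, G, H, J, I, M, N, F

F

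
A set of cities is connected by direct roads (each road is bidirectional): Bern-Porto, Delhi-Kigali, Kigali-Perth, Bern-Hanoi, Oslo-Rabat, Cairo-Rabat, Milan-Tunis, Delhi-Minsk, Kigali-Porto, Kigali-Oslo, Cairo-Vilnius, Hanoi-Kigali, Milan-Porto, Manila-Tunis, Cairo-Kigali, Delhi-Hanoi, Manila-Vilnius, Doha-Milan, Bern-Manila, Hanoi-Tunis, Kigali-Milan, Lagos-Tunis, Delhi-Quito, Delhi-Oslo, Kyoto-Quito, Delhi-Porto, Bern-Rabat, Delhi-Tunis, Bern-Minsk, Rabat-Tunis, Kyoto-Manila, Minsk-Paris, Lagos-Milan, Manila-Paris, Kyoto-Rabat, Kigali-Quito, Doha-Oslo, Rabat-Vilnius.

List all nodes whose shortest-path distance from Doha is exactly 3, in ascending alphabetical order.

Bern, Cairo, Hanoi, Kyoto, Manila, Minsk, Perth, Quito, Vilnius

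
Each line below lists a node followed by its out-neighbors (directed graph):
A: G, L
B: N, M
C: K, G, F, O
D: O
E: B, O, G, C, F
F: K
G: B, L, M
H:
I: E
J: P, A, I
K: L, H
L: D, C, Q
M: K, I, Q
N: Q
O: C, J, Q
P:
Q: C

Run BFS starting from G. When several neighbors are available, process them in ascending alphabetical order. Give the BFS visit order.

Visit G; enqueue B, L, M → queue [B, L, M]
Visit B; enqueue N → queue [L, M, N]
Visit L; enqueue C, D, Q → queue [M, N, C, D, Q]
Visit M; enqueue I, K → queue [N, C, D, Q, I, K]
Visit N → queue [C, D, Q, I, K]
Visit C; enqueue F, O → queue [D, Q, I, K, F, O]
Visit D → queue [Q, I, K, F, O]
Visit Q → queue [I, K, F, O]
Visit I; enqueue E → queue [K, F, O, E]
Visit K; enqueue H → queue [F, O, E, H]
Visit F → queue [O, E, H]
Visit O; enqueue J → queue [E, H, J]
Visit E → queue [H, J]
Visit H → queue [J]
Visit J; enqueue A, P → queue [A, P]
Visit A → queue [P]
Visit P → queue []

G, B, L, M, N, C, D, Q, I, K, F, O, E, H, J, A, P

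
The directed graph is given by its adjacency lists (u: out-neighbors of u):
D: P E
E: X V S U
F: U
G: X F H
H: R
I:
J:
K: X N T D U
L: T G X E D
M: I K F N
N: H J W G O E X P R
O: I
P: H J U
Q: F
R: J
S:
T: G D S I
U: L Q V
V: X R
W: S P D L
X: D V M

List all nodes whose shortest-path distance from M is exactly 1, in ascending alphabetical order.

F, I, K, N

Level 0: M
Level 1: F, I, K, N
Level 2: D, E, G, H, J, O, P, R, T, U, W, X
Level 3: L, Q, S, V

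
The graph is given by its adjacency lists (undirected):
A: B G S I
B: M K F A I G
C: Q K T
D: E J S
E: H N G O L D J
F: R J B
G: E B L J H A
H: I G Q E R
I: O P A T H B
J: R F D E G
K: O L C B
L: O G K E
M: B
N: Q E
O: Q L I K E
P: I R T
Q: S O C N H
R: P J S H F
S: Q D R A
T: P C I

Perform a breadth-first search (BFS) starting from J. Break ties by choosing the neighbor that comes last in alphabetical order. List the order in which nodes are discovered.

J, R, G, F, E, D, S, P, H, L, B, A, O, N, Q, T, I, K, M, C

Visit J; enqueue R, G, F, E, D → queue [R, G, F, E, D]
Visit R; enqueue S, P, H → queue [G, F, E, D, S, P, H]
Visit G; enqueue L, B, A → queue [F, E, D, S, P, H, L, B, A]
Visit F → queue [E, D, S, P, H, L, B, A]
Visit E; enqueue O, N → queue [D, S, P, H, L, B, A, O, N]
Visit D → queue [S, P, H, L, B, A, O, N]
Visit S; enqueue Q → queue [P, H, L, B, A, O, N, Q]
Visit P; enqueue T, I → queue [H, L, B, A, O, N, Q, T, I]
Visit H → queue [L, B, A, O, N, Q, T, I]
Visit L; enqueue K → queue [B, A, O, N, Q, T, I, K]
Visit B; enqueue M → queue [A, O, N, Q, T, I, K, M]
Visit A → queue [O, N, Q, T, I, K, M]
Visit O → queue [N, Q, T, I, K, M]
Visit N → queue [Q, T, I, K, M]
Visit Q; enqueue C → queue [T, I, K, M, C]
Visit T → queue [I, K, M, C]
Visit I → queue [K, M, C]
Visit K → queue [M, C]
Visit M → queue [C]
Visit C → queue []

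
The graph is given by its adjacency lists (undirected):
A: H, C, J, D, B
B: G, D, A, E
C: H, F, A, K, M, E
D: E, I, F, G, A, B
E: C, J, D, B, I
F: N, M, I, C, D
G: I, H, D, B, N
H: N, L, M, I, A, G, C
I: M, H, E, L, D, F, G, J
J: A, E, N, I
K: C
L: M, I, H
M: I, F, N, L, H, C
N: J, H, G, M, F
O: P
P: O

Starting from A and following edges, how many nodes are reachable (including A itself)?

14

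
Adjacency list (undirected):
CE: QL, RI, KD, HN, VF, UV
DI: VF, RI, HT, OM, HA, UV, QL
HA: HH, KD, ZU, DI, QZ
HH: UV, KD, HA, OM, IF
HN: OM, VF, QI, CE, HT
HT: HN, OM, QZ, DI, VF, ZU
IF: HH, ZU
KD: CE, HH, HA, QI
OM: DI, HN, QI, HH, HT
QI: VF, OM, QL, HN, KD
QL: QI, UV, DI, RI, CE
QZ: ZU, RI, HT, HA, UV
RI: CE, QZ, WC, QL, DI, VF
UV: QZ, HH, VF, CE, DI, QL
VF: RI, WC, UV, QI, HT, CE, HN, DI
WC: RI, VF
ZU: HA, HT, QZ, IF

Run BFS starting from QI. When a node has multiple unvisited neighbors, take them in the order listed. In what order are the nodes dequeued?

Visit QI; enqueue VF, OM, QL, HN, KD → queue [VF, OM, QL, HN, KD]
Visit VF; enqueue RI, WC, UV, HT, CE, DI → queue [OM, QL, HN, KD, RI, WC, UV, HT, CE, DI]
Visit OM; enqueue HH → queue [QL, HN, KD, RI, WC, UV, HT, CE, DI, HH]
Visit QL → queue [HN, KD, RI, WC, UV, HT, CE, DI, HH]
Visit HN → queue [KD, RI, WC, UV, HT, CE, DI, HH]
Visit KD; enqueue HA → queue [RI, WC, UV, HT, CE, DI, HH, HA]
Visit RI; enqueue QZ → queue [WC, UV, HT, CE, DI, HH, HA, QZ]
Visit WC → queue [UV, HT, CE, DI, HH, HA, QZ]
Visit UV → queue [HT, CE, DI, HH, HA, QZ]
Visit HT; enqueue ZU → queue [CE, DI, HH, HA, QZ, ZU]
Visit CE → queue [DI, HH, HA, QZ, ZU]
Visit DI → queue [HH, HA, QZ, ZU]
Visit HH; enqueue IF → queue [HA, QZ, ZU, IF]
Visit HA → queue [QZ, ZU, IF]
Visit QZ → queue [ZU, IF]
Visit ZU → queue [IF]
Visit IF → queue []

QI VF OM QL HN KD RI WC UV HT CE DI HH HA QZ ZU IF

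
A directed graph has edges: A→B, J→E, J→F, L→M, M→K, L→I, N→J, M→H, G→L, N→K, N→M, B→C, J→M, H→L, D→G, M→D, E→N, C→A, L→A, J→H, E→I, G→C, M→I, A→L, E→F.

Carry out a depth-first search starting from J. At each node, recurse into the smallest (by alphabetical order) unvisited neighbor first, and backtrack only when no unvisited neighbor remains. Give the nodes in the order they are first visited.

J → E → F → I → N → K → M → D → G → C → A → B → L → H

Visit J
J → E
E → F
E → I
E → N
N → K
N → M
M → D
D → G
G → C
C → A
A → B
A → L
M → H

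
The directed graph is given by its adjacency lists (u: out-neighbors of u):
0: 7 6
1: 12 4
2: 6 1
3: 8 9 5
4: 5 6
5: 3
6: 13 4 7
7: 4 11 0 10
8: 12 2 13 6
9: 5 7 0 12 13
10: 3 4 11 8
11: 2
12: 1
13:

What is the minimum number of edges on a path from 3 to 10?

Level 0: 3
Level 1: 5, 8, 9
Level 2: 0, 2, 6, 7, 12, 13
Level 3: 1, 4, 10, 11
10 first appears at level 3.

3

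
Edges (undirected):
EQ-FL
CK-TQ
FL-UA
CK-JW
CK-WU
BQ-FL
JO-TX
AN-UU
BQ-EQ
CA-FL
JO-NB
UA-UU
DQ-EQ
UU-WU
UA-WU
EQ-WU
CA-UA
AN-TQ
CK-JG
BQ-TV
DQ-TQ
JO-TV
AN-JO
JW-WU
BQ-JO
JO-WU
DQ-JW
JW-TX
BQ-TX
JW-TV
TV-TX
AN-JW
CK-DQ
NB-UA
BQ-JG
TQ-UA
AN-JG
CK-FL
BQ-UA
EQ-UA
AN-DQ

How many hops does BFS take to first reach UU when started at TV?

3

Level 0: TV
Level 1: BQ, JO, JW, TX
Level 2: AN, CK, DQ, EQ, FL, JG, NB, UA, WU
Level 3: CA, TQ, UU
UU first appears at level 3.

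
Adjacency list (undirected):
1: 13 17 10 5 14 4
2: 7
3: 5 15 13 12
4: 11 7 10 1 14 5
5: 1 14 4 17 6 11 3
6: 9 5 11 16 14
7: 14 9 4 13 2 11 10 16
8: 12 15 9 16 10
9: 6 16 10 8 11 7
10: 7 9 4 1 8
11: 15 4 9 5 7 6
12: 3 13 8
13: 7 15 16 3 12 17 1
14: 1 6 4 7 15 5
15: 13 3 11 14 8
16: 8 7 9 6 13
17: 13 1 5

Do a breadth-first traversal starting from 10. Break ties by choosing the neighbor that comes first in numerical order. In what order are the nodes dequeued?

10, 1, 4, 7, 8, 9, 5, 13, 14, 17, 11, 2, 16, 12, 15, 6, 3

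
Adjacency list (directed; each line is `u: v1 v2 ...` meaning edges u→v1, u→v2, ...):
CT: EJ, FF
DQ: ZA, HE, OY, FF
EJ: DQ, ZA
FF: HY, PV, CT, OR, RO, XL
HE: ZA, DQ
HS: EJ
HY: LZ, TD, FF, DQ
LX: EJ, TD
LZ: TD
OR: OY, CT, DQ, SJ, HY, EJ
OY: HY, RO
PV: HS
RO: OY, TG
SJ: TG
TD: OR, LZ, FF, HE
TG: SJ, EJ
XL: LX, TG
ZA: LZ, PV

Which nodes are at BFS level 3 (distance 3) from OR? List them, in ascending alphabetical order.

Level 0: OR
Level 1: CT, DQ, EJ, HY, OY, SJ
Level 2: FF, HE, LZ, RO, TD, TG, ZA
Level 3: PV, XL
Level 4: HS, LX

PV, XL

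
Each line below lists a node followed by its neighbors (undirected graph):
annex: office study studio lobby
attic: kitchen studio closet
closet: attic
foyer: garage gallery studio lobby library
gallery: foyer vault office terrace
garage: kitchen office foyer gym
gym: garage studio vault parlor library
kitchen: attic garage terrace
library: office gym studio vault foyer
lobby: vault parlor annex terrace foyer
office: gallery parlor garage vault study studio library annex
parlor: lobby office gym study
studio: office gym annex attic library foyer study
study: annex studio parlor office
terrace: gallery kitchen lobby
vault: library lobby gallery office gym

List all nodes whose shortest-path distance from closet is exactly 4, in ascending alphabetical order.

Level 0: closet
Level 1: attic
Level 2: kitchen, studio
Level 3: annex, foyer, garage, gym, library, office, study, terrace
Level 4: gallery, lobby, parlor, vault

gallery, lobby, parlor, vault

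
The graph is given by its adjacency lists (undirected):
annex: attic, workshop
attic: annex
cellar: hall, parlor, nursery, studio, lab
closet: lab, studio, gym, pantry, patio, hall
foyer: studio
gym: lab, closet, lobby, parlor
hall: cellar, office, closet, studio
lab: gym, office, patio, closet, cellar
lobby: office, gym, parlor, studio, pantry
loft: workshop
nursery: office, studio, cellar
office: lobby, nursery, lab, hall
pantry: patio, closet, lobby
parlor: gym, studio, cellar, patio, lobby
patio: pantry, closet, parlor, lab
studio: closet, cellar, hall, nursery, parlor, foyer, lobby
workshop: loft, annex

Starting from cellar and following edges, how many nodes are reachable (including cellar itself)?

BFS from cellar visits: cellar, hall, parlor, nursery, studio, lab, office, closet, gym, patio, lobby, foyer, pantry
Reachable nodes: 13 of 17 total.

13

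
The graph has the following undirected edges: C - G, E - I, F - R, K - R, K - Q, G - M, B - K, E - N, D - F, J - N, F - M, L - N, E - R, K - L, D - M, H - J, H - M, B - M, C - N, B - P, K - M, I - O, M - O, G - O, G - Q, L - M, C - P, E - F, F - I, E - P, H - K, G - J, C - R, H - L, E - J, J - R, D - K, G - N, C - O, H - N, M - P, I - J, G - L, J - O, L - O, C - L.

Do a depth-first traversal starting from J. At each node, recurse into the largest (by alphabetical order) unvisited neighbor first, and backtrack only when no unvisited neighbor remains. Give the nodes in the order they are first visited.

J R K Q G O M P E N L H C I F D B

Visit J
J → R
R → K
K → Q
Q → G
G → O
O → M
M → P
P → E
E → N
N → L
L → H
L → C
E → I
I → F
F → D
P → B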